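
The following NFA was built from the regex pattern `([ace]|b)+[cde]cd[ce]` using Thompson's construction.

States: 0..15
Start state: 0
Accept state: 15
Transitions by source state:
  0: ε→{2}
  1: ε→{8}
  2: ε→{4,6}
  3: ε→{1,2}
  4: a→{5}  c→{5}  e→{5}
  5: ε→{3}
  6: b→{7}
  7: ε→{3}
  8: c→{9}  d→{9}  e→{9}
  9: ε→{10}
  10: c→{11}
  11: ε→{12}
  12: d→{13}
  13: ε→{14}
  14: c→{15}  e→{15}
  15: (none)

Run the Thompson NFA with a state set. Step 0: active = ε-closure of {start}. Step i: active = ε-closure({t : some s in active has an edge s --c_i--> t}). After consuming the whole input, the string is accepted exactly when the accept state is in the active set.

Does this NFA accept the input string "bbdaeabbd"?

Answer: REJECT

Trace:
start: ε-closure({0}) = {0,2,4,6}
'b' @ 1: {1,2,3,4,6,7,8}
'b' @ 2: {1,2,3,4,6,7,8}
'd' @ 3: {9,10}
'a' @ 4: {}  — no active states
rest 'eabbd' ignored (set empty)
after full input: {}  (accept=15 not in)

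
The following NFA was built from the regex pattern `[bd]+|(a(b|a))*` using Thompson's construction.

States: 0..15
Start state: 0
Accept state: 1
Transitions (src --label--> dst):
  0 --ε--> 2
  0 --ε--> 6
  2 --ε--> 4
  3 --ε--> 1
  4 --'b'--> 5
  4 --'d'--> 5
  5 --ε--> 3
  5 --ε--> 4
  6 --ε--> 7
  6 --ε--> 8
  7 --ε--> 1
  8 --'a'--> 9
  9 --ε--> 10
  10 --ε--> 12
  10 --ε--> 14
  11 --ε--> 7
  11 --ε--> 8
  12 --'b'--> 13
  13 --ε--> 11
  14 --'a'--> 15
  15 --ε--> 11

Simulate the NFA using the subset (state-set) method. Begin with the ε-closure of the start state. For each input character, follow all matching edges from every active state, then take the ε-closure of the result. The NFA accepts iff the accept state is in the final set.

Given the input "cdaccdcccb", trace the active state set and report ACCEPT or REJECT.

Answer: REJECT

Steps:
S₀ = ε-closure({0}) = {0,1,2,4,6,7,8}
'c' @ 1: {}  — dead — no transitions
rest 'daccdcccb' ignored (set empty)
after full input: {}  (accept=1 not in)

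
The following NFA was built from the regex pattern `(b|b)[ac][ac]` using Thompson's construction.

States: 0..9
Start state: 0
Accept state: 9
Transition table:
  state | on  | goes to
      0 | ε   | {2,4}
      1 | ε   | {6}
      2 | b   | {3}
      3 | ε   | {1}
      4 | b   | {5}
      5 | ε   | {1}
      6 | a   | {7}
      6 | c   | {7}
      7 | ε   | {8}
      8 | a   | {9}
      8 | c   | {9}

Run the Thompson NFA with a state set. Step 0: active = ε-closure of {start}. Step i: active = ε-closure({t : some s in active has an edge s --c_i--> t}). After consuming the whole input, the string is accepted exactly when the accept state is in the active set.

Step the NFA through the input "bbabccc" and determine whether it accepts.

Answer: REJECT

Derivation:
start: ε-closure({0}) = {0,2,4}
'b' @ 1: {1,3,5,6}
'b' @ 2: {}  — state set empty
rest 'abccc' ignored (set empty)
end set {} — state 9 not in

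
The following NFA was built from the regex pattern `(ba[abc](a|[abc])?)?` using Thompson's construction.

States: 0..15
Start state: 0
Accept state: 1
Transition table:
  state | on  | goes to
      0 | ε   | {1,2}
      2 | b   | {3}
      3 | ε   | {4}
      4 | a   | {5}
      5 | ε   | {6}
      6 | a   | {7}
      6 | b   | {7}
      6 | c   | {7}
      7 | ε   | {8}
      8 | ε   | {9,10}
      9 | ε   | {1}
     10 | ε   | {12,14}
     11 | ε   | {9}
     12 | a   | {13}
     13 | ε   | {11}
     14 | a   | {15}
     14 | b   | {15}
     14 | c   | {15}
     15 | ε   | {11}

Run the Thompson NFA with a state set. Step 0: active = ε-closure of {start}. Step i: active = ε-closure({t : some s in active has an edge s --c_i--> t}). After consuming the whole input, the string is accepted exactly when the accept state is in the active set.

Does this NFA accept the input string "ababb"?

S₀ = ε-closure({0}) = {0,1,2}
'a' @ 1: {}  — dead — no transitions
rest 'babb' ignored (set empty)
after full input: {}  (accept=1 not in)

Answer: REJECT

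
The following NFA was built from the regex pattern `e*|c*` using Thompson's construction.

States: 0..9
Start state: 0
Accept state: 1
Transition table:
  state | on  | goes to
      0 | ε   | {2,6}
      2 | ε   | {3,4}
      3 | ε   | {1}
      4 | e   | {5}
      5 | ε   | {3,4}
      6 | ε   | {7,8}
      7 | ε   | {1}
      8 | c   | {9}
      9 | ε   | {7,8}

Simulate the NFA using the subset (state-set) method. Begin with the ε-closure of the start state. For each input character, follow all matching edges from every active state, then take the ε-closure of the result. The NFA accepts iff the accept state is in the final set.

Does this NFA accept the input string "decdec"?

Answer: REJECT

Steps:
initial (ε-close {0}): {0,1,2,3,4,6,7,8}
'd' @ 1: {}  — no active states
rest 'ecdec' ignored (set empty)
after full input: {}  (accept=1 not in)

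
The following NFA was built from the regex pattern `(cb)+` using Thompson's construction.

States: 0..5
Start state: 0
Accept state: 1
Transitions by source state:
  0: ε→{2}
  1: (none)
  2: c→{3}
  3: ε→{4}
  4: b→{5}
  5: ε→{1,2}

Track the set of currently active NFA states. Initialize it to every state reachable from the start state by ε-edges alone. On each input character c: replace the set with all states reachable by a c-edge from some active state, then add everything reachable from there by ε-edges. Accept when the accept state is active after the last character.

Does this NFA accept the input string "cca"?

Answer: REJECT

Steps:
S₀ = ε-closure({0}) = {0,2}
'c' @ 1: {3,4}
'c' @ 2: {}  — state set empty
rest 'a' ignored (set empty)
end set {} — state 1 not in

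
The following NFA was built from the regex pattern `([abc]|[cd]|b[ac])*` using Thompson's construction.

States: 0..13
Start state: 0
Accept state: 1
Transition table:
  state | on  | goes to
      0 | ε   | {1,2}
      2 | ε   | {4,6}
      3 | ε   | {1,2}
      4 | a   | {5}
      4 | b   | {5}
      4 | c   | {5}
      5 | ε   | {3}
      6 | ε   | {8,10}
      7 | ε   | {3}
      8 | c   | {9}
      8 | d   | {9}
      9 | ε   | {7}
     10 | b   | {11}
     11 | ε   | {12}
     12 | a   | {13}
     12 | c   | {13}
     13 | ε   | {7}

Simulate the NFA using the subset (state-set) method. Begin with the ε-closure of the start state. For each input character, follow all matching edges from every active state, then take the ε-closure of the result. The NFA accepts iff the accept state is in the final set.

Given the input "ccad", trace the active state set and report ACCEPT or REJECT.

S₀ = ε-closure({0}) = {0,1,2,4,6,8,10}
'c' @ 1: {1,2,3,4,5,6,7,8,9,10}  [accepting]
'c' @ 2: {1,2,3,4,5,6,7,8,9,10}  [accepting]
'a' @ 3: {1,2,3,4,5,6,8,10}  [accepting]
'd' @ 4: {1,2,3,4,6,7,8,9,10}  [accepting]
final: {1,2,3,4,6,7,8,9,10}; accept 1 in set

Answer: ACCEPT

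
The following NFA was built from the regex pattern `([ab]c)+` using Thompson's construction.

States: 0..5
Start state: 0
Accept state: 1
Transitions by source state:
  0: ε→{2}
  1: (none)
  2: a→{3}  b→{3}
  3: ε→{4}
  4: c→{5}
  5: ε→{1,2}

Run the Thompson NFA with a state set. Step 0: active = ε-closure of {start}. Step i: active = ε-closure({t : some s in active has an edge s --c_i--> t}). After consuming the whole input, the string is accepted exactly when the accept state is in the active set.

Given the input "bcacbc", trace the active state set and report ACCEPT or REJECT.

S₀ = ε-closure({0}) = {0,2}
'b' @ 1: {3,4}
'c' @ 2: {1,2,5}  [accepting]
'a' @ 3: {3,4}
'c' @ 4: {1,2,5}  [accepting]
'b' @ 5: {3,4}
'c' @ 6: {1,2,5}  [accepting]
after full input: {1,2,5}  (accept=1 in)

Answer: ACCEPT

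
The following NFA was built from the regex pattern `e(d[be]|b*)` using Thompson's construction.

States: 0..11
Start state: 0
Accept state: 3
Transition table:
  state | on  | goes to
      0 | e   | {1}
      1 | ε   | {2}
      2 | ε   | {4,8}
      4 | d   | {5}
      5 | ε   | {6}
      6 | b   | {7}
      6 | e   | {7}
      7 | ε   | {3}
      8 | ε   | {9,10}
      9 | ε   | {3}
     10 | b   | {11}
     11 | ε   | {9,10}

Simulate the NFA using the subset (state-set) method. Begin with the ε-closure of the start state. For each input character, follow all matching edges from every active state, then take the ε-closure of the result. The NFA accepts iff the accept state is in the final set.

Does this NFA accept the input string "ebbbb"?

start: ε-closure({0}) = {0}
'e' @ 1: {1,2,3,4,8,9,10}  ✓accept
'b' @ 2: {3,9,10,11}  ✓accept
'b' @ 3: {3,9,10,11}  ✓accept
'b' @ 4: {3,9,10,11}  ✓accept
'b' @ 5: {3,9,10,11}  ✓accept
end set {3,9,10,11} — state 3 in

Answer: ACCEPT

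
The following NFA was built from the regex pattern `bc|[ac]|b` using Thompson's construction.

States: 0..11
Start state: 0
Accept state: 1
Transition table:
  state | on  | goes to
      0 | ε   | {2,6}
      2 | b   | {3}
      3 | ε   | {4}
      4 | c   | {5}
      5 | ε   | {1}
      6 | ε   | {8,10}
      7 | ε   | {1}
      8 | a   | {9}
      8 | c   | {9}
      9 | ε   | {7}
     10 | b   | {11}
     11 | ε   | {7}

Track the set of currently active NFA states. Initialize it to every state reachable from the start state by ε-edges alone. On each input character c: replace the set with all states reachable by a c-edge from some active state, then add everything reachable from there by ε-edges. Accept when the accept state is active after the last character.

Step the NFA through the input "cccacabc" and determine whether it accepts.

Answer: REJECT

Derivation:
start: ε-closure({0}) = {0,2,6,8,10}
'c' @ 1: {1,7,9}  (accept∈set)
'c' @ 2: {}  — state set empty
rest 'cacabc' ignored (set empty)
end set {} — state 1 not in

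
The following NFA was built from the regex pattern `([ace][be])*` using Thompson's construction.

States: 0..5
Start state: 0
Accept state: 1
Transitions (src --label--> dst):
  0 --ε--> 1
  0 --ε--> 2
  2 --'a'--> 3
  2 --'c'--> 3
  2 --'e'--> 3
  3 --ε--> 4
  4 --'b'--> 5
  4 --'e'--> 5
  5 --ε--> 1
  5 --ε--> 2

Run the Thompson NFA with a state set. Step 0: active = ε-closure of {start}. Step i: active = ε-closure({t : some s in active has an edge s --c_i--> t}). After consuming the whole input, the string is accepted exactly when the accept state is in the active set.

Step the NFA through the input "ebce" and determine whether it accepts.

Answer: ACCEPT

Steps:
S₀ = ε-closure({0}) = {0,1,2}
'e' @ 1: {3,4}
'b' @ 2: {1,2,5}  (accept∈set)
'c' @ 3: {3,4}
'e' @ 4: {1,2,5}  (accept∈set)
end set {1,2,5} — state 1 in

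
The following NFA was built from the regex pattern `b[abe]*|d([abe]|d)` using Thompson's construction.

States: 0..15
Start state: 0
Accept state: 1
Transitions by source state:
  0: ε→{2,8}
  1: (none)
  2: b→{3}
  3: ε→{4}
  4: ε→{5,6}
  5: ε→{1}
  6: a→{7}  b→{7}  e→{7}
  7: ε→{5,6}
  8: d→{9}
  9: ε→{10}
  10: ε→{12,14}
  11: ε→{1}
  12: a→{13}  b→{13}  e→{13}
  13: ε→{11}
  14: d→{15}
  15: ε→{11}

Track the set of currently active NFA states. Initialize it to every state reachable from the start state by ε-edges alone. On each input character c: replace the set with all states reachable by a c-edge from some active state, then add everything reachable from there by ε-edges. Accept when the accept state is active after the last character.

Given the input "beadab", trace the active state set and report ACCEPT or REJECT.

start: ε-closure({0}) = {0,2,8}
'b' @ 1: {1,3,4,5,6}  ✓accept
'e' @ 2: {1,5,6,7}  ✓accept
'a' @ 3: {1,5,6,7}  ✓accept
'd' @ 4: {}  — no active states
rest 'ab' ignored (set empty)
final: {}; accept 1 not in set

Answer: REJECT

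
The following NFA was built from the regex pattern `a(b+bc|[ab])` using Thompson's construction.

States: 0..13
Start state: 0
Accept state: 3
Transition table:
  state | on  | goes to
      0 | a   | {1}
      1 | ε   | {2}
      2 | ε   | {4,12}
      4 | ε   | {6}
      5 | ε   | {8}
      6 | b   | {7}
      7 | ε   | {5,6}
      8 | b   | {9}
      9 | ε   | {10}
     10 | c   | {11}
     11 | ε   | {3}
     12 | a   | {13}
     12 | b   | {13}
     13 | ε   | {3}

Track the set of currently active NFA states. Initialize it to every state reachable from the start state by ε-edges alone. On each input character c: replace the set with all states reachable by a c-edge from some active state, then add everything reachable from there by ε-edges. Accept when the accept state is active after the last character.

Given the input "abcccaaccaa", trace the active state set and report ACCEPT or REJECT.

start: ε-closure({0}) = {0}
'a' @ 1: {1,2,4,6,12}
'b' @ 2: {3,5,6,7,8,13}  ✓accept
'c' @ 3: {}  — state set empty
rest 'ccaaccaa' ignored (set empty)
final: {}; accept 3 not in set

Answer: REJECT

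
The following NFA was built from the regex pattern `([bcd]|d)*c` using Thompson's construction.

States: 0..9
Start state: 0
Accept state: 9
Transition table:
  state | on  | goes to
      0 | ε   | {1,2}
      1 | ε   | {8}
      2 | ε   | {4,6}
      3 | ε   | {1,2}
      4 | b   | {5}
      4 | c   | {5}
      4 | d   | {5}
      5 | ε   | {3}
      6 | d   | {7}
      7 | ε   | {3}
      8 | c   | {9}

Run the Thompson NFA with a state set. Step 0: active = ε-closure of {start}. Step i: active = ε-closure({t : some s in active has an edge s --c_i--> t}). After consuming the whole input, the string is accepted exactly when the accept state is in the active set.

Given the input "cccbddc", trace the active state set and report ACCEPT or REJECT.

S₀ = ε-closure({0}) = {0,1,2,4,6,8}
'c' @ 1: {1,2,3,4,5,6,8,9}  ✓accept
'c' @ 2: {1,2,3,4,5,6,8,9}  ✓accept
'c' @ 3: {1,2,3,4,5,6,8,9}  ✓accept
'b' @ 4: {1,2,3,4,5,6,8}
'd' @ 5: {1,2,3,4,5,6,7,8}
'd' @ 6: {1,2,3,4,5,6,7,8}
'c' @ 7: {1,2,3,4,5,6,8,9}  ✓accept
end set {1,2,3,4,5,6,8,9} — state 9 in

Answer: ACCEPT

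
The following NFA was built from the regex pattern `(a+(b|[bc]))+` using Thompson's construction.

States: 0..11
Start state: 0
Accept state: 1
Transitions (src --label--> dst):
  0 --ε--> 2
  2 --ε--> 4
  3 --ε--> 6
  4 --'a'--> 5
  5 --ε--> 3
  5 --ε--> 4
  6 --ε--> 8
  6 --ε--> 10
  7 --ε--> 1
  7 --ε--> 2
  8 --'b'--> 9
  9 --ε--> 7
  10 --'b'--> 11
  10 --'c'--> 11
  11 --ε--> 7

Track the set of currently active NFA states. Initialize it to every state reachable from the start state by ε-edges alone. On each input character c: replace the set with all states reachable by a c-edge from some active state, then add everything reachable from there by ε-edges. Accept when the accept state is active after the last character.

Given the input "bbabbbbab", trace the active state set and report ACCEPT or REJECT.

initial (ε-close {0}): {0,2,4}
'b' @ 1: {}  — state set empty
rest 'babbbbab' ignored (set empty)
final: {}; accept 1 not in set

Answer: REJECT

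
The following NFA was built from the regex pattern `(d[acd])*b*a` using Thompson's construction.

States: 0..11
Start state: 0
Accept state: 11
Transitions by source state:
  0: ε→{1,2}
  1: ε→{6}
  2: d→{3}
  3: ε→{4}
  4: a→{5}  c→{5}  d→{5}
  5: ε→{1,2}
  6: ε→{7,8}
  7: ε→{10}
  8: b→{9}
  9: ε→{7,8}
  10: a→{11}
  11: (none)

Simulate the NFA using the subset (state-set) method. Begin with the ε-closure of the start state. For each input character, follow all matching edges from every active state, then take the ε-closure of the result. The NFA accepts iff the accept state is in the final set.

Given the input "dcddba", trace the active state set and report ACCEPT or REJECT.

S₀ = ε-closure({0}) = {0,1,2,6,7,8,10}
'd' @ 1: {3,4}
'c' @ 2: {1,2,5,6,7,8,10}
'd' @ 3: {3,4}
'd' @ 4: {1,2,5,6,7,8,10}
'b' @ 5: {7,8,9,10}
'a' @ 6: {11}  [accepting]
end set {11} — state 11 in

Answer: ACCEPT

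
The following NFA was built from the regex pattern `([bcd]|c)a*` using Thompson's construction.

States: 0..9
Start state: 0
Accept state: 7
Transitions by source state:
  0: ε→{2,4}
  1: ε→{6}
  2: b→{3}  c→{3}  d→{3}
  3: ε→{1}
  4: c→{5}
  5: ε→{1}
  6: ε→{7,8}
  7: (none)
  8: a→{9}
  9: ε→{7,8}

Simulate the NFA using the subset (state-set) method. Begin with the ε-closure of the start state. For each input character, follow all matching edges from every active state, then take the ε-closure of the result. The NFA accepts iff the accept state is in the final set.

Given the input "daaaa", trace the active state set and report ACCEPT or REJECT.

Answer: ACCEPT

Derivation:
initial (ε-close {0}): {0,2,4}
'd' @ 1: {1,3,6,7,8}  ✓accept
'a' @ 2: {7,8,9}  ✓accept
'a' @ 3: {7,8,9}  ✓accept
'a' @ 4: {7,8,9}  ✓accept
'a' @ 5: {7,8,9}  ✓accept
end set {7,8,9} — state 7 in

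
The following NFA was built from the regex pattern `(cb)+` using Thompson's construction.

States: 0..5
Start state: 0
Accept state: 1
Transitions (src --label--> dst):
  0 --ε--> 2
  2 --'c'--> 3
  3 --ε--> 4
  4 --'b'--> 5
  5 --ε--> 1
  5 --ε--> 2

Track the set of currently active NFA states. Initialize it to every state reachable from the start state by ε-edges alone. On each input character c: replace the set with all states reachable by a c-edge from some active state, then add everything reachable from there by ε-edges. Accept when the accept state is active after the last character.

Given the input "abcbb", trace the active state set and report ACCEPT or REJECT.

Answer: REJECT

Steps:
initial (ε-close {0}): {0,2}
'a' @ 1: {}  — no active states
rest 'bcbb' ignored (set empty)
end set {} — state 1 not in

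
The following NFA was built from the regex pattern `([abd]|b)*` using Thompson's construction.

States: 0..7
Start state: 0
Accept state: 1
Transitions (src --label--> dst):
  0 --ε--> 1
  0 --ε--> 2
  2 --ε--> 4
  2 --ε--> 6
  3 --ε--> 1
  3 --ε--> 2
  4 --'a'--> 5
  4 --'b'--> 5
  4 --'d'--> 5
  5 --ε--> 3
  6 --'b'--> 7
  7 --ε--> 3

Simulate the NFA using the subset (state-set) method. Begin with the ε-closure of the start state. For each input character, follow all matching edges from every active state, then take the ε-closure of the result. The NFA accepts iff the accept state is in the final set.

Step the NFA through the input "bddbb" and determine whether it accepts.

Answer: ACCEPT

Trace:
S₀ = ε-closure({0}) = {0,1,2,4,6}
'b' @ 1: {1,2,3,4,5,6,7}  ✓accept
'd' @ 2: {1,2,3,4,5,6}  ✓accept
'd' @ 3: {1,2,3,4,5,6}  ✓accept
'b' @ 4: {1,2,3,4,5,6,7}  ✓accept
'b' @ 5: {1,2,3,4,5,6,7}  ✓accept
after full input: {1,2,3,4,5,6,7}  (accept=1 in)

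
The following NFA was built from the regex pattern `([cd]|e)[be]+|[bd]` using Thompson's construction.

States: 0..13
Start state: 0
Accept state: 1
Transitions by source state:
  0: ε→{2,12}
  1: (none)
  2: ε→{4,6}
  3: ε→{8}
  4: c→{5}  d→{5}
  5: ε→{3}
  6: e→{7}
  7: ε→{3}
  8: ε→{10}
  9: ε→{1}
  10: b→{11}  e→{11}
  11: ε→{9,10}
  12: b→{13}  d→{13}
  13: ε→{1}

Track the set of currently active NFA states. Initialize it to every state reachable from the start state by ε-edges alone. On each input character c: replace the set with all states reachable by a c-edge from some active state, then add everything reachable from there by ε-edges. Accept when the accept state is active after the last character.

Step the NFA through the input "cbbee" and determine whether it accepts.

Answer: ACCEPT

Steps:
initial (ε-close {0}): {0,2,4,6,12}
'c' @ 1: {3,5,8,10}
'b' @ 2: {1,9,10,11}  ✓accept
'b' @ 3: {1,9,10,11}  ✓accept
'e' @ 4: {1,9,10,11}  ✓accept
'e' @ 5: {1,9,10,11}  ✓accept
final: {1,9,10,11}; accept 1 in set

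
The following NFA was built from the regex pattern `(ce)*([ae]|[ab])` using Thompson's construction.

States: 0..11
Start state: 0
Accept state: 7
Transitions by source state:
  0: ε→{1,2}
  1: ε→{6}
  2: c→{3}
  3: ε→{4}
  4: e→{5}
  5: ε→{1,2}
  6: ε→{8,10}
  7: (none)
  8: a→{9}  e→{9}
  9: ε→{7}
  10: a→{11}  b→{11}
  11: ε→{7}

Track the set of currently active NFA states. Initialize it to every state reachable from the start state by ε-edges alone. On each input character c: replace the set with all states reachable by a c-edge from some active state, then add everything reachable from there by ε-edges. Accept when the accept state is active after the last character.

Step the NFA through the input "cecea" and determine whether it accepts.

Answer: ACCEPT

Derivation:
initial (ε-close {0}): {0,1,2,6,8,10}
'c' @ 1: {3,4}
'e' @ 2: {1,2,5,6,8,10}
'c' @ 3: {3,4}
'e' @ 4: {1,2,5,6,8,10}
'a' @ 5: {7,9,11}  (accept∈set)
final: {7,9,11}; accept 7 in set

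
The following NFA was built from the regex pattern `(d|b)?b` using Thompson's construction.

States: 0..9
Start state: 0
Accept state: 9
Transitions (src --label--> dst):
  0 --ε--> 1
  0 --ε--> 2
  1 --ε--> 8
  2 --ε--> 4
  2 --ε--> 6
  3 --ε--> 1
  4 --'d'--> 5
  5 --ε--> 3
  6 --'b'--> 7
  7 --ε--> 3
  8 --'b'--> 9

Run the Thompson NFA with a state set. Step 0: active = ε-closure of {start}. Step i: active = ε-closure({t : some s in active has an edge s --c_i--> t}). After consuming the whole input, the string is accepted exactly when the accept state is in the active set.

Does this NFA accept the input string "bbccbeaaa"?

start: ε-closure({0}) = {0,1,2,4,6,8}
'b' @ 1: {1,3,7,8,9}  [accepting]
'b' @ 2: {9}  [accepting]
'c' @ 3: {}  — dead — no transitions
rest 'cbeaaa' ignored (set empty)
end set {} — state 9 not in

Answer: REJECT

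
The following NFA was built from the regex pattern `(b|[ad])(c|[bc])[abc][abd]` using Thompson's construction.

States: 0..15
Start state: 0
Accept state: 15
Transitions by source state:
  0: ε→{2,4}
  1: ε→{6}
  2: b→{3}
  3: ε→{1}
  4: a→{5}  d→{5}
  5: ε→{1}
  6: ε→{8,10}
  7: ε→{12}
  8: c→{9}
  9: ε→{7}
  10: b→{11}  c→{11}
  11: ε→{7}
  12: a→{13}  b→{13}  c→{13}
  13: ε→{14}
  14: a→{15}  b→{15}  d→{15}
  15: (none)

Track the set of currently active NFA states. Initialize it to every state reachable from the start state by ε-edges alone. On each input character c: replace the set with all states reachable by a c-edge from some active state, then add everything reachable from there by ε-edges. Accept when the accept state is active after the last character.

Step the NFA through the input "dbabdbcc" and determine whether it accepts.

Answer: REJECT

Steps:
S₀ = ε-closure({0}) = {0,2,4}
'd' @ 1: {1,5,6,8,10}
'b' @ 2: {7,11,12}
'a' @ 3: {13,14}
'b' @ 4: {15}  (accept∈set)
'd' @ 5: {}  — dead — no transitions
rest 'bcc' ignored (set empty)
after full input: {}  (accept=15 not in)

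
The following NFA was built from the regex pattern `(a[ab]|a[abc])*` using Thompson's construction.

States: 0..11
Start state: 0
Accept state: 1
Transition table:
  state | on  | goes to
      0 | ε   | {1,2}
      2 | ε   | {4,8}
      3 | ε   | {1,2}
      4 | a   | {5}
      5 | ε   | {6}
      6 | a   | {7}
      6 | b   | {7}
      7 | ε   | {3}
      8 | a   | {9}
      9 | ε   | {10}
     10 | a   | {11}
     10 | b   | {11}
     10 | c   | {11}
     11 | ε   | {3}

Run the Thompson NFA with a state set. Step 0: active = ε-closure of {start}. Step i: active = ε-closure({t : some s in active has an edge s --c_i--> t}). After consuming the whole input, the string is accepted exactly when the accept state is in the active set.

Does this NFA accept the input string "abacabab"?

initial (ε-close {0}): {0,1,2,4,8}
'a' @ 1: {5,6,9,10}
'b' @ 2: {1,2,3,4,7,8,11}  [accepting]
'a' @ 3: {5,6,9,10}
'c' @ 4: {1,2,3,4,8,11}  [accepting]
'a' @ 5: {5,6,9,10}
'b' @ 6: {1,2,3,4,7,8,11}  [accepting]
'a' @ 7: {5,6,9,10}
'b' @ 8: {1,2,3,4,7,8,11}  [accepting]
end set {1,2,3,4,7,8,11} — state 1 in

Answer: ACCEPT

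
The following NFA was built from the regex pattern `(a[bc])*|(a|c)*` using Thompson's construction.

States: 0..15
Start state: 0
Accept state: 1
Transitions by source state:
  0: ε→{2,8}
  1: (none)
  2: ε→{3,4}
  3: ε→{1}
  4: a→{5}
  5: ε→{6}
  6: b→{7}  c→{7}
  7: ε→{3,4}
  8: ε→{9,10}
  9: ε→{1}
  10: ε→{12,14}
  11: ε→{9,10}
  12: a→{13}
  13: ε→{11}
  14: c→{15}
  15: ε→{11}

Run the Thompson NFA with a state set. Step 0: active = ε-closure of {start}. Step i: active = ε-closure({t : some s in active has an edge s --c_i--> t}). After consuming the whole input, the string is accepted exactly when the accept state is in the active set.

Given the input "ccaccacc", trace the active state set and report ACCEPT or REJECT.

Answer: ACCEPT

Steps:
initial (ε-close {0}): {0,1,2,3,4,8,9,10,12,14}
'c' @ 1: {1,9,10,11,12,14,15}  (accept∈set)
'c' @ 2: {1,9,10,11,12,14,15}  (accept∈set)
'a' @ 3: {1,9,10,11,12,13,14}  (accept∈set)
'c' @ 4: {1,9,10,11,12,14,15}  (accept∈set)
'c' @ 5: {1,9,10,11,12,14,15}  (accept∈set)
'a' @ 6: {1,9,10,11,12,13,14}  (accept∈set)
'c' @ 7: {1,9,10,11,12,14,15}  (accept∈set)
'c' @ 8: {1,9,10,11,12,14,15}  (accept∈set)
final: {1,9,10,11,12,14,15}; accept 1 in set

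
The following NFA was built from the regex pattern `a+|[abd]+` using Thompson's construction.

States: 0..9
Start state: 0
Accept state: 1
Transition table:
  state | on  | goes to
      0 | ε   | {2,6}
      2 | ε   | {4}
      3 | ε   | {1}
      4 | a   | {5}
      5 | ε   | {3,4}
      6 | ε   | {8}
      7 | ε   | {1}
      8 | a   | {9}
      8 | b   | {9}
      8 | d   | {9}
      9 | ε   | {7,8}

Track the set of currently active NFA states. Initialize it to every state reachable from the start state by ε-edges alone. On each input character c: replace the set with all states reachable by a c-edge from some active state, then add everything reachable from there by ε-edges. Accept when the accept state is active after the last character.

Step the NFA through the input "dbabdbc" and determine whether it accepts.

Answer: REJECT

Steps:
initial (ε-close {0}): {0,2,4,6,8}
'd' @ 1: {1,7,8,9}  [accepting]
'b' @ 2: {1,7,8,9}  [accepting]
'a' @ 3: {1,7,8,9}  [accepting]
'b' @ 4: {1,7,8,9}  [accepting]
'd' @ 5: {1,7,8,9}  [accepting]
'b' @ 6: {1,7,8,9}  [accepting]
'c' @ 7: {}  — no active states
after full input: {}  (accept=1 not in)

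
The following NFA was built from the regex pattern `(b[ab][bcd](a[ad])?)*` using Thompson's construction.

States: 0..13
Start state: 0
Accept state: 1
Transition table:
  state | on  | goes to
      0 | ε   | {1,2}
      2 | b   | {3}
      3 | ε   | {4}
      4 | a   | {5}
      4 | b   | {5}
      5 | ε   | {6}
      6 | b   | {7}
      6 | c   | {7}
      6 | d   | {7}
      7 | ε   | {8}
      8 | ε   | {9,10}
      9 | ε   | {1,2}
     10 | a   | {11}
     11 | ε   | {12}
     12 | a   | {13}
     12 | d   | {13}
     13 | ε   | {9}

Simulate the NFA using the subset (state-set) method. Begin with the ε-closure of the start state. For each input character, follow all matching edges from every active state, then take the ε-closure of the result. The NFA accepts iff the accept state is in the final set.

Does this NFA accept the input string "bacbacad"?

S₀ = ε-closure({0}) = {0,1,2}
'b' @ 1: {3,4}
'a' @ 2: {5,6}
'c' @ 3: {1,2,7,8,9,10}  [accepting]
'b' @ 4: {3,4}
'a' @ 5: {5,6}
'c' @ 6: {1,2,7,8,9,10}  [accepting]
'a' @ 7: {11,12}
'd' @ 8: {1,2,9,13}  [accepting]
end set {1,2,9,13} — state 1 in

Answer: ACCEPT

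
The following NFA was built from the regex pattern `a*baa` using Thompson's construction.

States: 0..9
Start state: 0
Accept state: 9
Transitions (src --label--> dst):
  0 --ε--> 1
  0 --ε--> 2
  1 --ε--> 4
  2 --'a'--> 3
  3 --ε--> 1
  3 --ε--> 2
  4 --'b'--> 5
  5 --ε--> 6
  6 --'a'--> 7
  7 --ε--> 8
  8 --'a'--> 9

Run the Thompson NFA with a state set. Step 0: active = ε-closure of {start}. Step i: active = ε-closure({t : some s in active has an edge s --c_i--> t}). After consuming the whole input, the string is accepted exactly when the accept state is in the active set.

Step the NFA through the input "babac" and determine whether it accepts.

Answer: REJECT

Derivation:
S₀ = ε-closure({0}) = {0,1,2,4}
'b' @ 1: {5,6}
'a' @ 2: {7,8}
'b' @ 3: {}  — dead — no transitions
rest 'ac' ignored (set empty)
after full input: {}  (accept=9 not in)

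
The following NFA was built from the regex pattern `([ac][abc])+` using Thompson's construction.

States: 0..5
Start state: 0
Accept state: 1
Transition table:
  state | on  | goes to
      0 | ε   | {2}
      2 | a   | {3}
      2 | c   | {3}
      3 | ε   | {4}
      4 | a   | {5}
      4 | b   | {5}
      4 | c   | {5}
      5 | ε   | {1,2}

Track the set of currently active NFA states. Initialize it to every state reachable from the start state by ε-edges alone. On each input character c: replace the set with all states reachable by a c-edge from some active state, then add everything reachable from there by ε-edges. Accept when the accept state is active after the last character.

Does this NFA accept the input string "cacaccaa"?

start: ε-closure({0}) = {0,2}
'c' @ 1: {3,4}
'a' @ 2: {1,2,5}  ✓accept
'c' @ 3: {3,4}
'a' @ 4: {1,2,5}  ✓accept
'c' @ 5: {3,4}
'c' @ 6: {1,2,5}  ✓accept
'a' @ 7: {3,4}
'a' @ 8: {1,2,5}  ✓accept
final: {1,2,5}; accept 1 in set

Answer: ACCEPT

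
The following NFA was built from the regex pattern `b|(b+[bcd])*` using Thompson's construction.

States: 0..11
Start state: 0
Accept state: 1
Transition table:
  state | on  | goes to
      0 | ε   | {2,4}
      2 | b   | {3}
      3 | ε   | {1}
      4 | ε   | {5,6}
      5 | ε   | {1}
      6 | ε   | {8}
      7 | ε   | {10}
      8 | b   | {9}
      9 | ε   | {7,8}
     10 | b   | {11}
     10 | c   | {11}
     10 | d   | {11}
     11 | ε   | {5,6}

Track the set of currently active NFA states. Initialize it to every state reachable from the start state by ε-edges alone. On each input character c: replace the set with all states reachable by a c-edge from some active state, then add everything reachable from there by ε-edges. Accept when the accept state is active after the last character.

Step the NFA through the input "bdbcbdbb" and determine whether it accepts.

Answer: ACCEPT

Steps:
S₀ = ε-closure({0}) = {0,1,2,4,5,6,8}
'b' @ 1: {1,3,7,8,9,10}  ✓accept
'd' @ 2: {1,5,6,8,11}  ✓accept
'b' @ 3: {7,8,9,10}
'c' @ 4: {1,5,6,8,11}  ✓accept
'b' @ 5: {7,8,9,10}
'd' @ 6: {1,5,6,8,11}  ✓accept
'b' @ 7: {7,8,9,10}
'b' @ 8: {1,5,6,7,8,9,10,11}  ✓accept
final: {1,5,6,7,8,9,10,11}; accept 1 in set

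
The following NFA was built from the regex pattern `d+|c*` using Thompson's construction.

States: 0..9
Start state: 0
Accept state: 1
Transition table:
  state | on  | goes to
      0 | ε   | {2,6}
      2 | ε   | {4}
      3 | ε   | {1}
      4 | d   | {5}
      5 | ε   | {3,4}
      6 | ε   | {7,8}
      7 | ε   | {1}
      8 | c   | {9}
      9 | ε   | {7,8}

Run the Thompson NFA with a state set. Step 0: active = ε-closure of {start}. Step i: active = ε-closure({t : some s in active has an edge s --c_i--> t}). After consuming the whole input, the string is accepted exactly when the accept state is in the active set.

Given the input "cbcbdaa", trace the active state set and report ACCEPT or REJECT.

Answer: REJECT

Derivation:
start: ε-closure({0}) = {0,1,2,4,6,7,8}
'c' @ 1: {1,7,8,9}  ✓accept
'b' @ 2: {}  — no active states
rest 'cbdaa' ignored (set empty)
final: {}; accept 1 not in set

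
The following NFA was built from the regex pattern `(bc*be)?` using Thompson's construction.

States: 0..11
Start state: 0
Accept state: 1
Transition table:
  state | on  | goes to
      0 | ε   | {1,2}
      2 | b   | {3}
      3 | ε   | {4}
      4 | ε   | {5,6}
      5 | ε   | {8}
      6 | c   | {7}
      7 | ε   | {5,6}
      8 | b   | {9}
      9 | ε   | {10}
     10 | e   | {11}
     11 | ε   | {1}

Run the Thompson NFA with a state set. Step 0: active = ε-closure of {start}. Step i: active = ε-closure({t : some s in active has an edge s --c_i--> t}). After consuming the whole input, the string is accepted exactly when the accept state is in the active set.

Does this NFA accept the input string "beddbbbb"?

Answer: REJECT

Derivation:
initial (ε-close {0}): {0,1,2}
'b' @ 1: {3,4,5,6,8}
'e' @ 2: {}  — state set empty
rest 'ddbbbb' ignored (set empty)
final: {}; accept 1 not in set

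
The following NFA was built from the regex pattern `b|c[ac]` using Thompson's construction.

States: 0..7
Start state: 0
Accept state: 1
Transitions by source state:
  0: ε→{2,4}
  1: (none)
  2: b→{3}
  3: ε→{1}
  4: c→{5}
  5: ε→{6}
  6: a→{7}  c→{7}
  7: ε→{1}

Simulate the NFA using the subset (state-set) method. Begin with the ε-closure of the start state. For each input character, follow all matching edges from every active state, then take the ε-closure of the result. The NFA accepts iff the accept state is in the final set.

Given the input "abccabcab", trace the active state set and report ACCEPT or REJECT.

Answer: REJECT

Steps:
S₀ = ε-closure({0}) = {0,2,4}
'a' @ 1: {}  — state set empty
rest 'bccabcab' ignored (set empty)
after full input: {}  (accept=1 not in)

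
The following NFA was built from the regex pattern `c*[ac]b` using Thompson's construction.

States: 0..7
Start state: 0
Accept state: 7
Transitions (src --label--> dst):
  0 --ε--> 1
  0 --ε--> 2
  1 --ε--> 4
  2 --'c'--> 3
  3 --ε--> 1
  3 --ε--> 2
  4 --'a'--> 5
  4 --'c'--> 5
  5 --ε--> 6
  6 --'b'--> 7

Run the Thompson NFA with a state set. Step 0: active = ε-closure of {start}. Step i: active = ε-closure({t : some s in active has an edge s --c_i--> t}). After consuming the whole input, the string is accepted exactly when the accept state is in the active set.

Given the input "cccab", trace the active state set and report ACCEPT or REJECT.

Answer: ACCEPT

Derivation:
S₀ = ε-closure({0}) = {0,1,2,4}
'c' @ 1: {1,2,3,4,5,6}
'c' @ 2: {1,2,3,4,5,6}
'c' @ 3: {1,2,3,4,5,6}
'a' @ 4: {5,6}
'b' @ 5: {7}  ✓accept
end set {7} — state 7 in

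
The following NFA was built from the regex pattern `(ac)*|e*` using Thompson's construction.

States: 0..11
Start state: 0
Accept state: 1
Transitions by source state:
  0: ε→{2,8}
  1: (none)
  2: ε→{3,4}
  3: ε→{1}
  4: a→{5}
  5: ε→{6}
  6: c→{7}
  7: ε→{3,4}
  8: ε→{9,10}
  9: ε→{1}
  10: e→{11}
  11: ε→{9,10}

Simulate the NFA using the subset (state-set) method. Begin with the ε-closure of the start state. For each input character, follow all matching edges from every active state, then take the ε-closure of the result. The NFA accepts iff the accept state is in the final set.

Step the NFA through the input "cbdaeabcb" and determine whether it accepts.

initial (ε-close {0}): {0,1,2,3,4,8,9,10}
'c' @ 1: {}  — state set empty
rest 'bdaeabcb' ignored (set empty)
end set {} — state 1 not in

Answer: REJECT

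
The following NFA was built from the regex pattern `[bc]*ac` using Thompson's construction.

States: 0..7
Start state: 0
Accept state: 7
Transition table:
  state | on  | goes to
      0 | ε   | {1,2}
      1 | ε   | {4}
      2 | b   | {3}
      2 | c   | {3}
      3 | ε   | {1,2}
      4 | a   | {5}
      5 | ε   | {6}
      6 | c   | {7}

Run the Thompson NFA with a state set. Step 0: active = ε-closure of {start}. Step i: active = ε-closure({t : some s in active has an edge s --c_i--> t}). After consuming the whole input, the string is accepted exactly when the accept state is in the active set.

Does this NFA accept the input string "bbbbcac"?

Answer: ACCEPT

Steps:
S₀ = ε-closure({0}) = {0,1,2,4}
'b' @ 1: {1,2,3,4}
'b' @ 2: {1,2,3,4}
'b' @ 3: {1,2,3,4}
'b' @ 4: {1,2,3,4}
'c' @ 5: {1,2,3,4}
'a' @ 6: {5,6}
'c' @ 7: {7}  (accept∈set)
end set {7} — state 7 in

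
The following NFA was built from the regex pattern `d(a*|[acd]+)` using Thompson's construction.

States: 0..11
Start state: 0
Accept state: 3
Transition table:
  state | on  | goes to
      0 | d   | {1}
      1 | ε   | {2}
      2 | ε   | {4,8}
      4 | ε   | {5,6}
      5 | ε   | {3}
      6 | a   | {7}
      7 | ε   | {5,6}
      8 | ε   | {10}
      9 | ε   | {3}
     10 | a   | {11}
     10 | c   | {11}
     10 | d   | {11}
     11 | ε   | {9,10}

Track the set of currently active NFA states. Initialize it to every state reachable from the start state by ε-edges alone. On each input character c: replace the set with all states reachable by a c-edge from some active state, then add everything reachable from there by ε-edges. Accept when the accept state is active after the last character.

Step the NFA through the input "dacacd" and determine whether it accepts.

initial (ε-close {0}): {0}
'd' @ 1: {1,2,3,4,5,6,8,10}  [accepting]
'a' @ 2: {3,5,6,7,9,10,11}  [accepting]
'c' @ 3: {3,9,10,11}  [accepting]
'a' @ 4: {3,9,10,11}  [accepting]
'c' @ 5: {3,9,10,11}  [accepting]
'd' @ 6: {3,9,10,11}  [accepting]
final: {3,9,10,11}; accept 3 in set

Answer: ACCEPT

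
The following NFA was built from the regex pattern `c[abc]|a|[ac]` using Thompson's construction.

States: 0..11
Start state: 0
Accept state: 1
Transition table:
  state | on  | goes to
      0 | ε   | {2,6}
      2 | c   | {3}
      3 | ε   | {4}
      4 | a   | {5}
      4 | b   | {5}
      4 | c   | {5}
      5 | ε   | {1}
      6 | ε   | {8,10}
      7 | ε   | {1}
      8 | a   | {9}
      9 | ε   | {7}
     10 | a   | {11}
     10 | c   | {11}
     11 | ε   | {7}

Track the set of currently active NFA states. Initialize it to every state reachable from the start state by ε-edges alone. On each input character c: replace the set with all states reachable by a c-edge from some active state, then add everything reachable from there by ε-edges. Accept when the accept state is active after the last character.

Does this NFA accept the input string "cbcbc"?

S₀ = ε-closure({0}) = {0,2,6,8,10}
'c' @ 1: {1,3,4,7,11}  [accepting]
'b' @ 2: {1,5}  [accepting]
'c' @ 3: {}  — dead — no transitions
rest 'bc' ignored (set empty)
final: {}; accept 1 not in set

Answer: REJECT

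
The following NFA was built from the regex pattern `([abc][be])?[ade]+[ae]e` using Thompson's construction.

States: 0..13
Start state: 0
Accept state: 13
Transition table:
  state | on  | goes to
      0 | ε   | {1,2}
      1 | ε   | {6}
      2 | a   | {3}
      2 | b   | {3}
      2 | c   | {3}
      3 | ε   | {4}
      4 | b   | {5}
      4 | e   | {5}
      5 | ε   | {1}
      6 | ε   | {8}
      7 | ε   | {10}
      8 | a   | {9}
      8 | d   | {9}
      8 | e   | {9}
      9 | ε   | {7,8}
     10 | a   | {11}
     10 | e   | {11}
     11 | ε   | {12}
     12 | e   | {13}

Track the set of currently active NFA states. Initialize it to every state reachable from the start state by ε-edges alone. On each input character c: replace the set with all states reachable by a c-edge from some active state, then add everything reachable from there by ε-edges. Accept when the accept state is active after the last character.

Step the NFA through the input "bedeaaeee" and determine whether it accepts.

Answer: ACCEPT

Steps:
S₀ = ε-closure({0}) = {0,1,2,6,8}
'b' @ 1: {3,4}
'e' @ 2: {1,5,6,8}
'd' @ 3: {7,8,9,10}
'e' @ 4: {7,8,9,10,11,12}
'a' @ 5: {7,8,9,10,11,12}
'a' @ 6: {7,8,9,10,11,12}
'e' @ 7: {7,8,9,10,11,12,13}  ✓accept
'e' @ 8: {7,8,9,10,11,12,13}  ✓accept
'e' @ 9: {7,8,9,10,11,12,13}  ✓accept
end set {7,8,9,10,11,12,13} — state 13 in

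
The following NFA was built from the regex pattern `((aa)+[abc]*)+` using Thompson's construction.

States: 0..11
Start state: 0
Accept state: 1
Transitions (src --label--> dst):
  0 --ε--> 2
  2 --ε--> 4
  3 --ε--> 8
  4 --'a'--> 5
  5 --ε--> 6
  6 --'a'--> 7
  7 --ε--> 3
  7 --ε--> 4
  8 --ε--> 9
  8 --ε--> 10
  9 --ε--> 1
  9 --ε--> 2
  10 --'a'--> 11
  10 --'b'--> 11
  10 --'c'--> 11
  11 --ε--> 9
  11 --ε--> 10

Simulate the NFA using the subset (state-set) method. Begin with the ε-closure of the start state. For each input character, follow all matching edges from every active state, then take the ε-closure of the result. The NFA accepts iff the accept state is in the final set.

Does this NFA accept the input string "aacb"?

initial (ε-close {0}): {0,2,4}
'a' @ 1: {5,6}
'a' @ 2: {1,2,3,4,7,8,9,10}  [accepting]
'c' @ 3: {1,2,4,9,10,11}  [accepting]
'b' @ 4: {1,2,4,9,10,11}  [accepting]
final: {1,2,4,9,10,11}; accept 1 in set

Answer: ACCEPT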